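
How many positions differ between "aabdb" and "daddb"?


Comparing "aabdb" and "daddb" position by position:
  Position 0: 'a' vs 'd' => DIFFER
  Position 1: 'a' vs 'a' => same
  Position 2: 'b' vs 'd' => DIFFER
  Position 3: 'd' vs 'd' => same
  Position 4: 'b' vs 'b' => same
Positions that differ: 2

2


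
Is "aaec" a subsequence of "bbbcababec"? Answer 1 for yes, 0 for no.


Check if "aaec" is a subsequence of "bbbcababec"
Greedy scan:
  Position 0 ('b'): no match needed
  Position 1 ('b'): no match needed
  Position 2 ('b'): no match needed
  Position 3 ('c'): no match needed
  Position 4 ('a'): matches sub[0] = 'a'
  Position 5 ('b'): no match needed
  Position 6 ('a'): matches sub[1] = 'a'
  Position 7 ('b'): no match needed
  Position 8 ('e'): matches sub[2] = 'e'
  Position 9 ('c'): matches sub[3] = 'c'
All 4 characters matched => is a subsequence

1


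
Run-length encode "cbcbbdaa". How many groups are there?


Input: cbcbbdaa
Scanning for consecutive runs:
  Group 1: 'c' x 1 (positions 0-0)
  Group 2: 'b' x 1 (positions 1-1)
  Group 3: 'c' x 1 (positions 2-2)
  Group 4: 'b' x 2 (positions 3-4)
  Group 5: 'd' x 1 (positions 5-5)
  Group 6: 'a' x 2 (positions 6-7)
Total groups: 6

6


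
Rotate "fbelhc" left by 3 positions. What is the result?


Input: "fbelhc", rotate left by 3
First 3 characters: "fbe"
Remaining characters: "lhc"
Concatenate remaining + first: "lhc" + "fbe" = "lhcfbe"

lhcfbe


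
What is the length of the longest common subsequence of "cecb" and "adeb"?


LCS of "cecb" and "adeb"
DP table:
           a    d    e    b
      0    0    0    0    0
  c   0    0    0    0    0
  e   0    0    0    1    1
  c   0    0    0    1    1
  b   0    0    0    1    2
LCS length = dp[4][4] = 2

2


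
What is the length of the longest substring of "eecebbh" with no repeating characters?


Input: "eecebbh"
Sliding window (track last position of each char):
  Position 0 ('e'): window [0,0] length 1 -- new best
  Position 1 ('e'): repeat (last at 0), move window start to 1
  Position 1 ('e'): window [1,1] length 1
  Position 2 ('c'): window [1,2] length 2 -- new best
  Position 3 ('e'): repeat (last at 1), move window start to 2
  Position 3 ('e'): window [2,3] length 2
  Position 4 ('b'): window [2,4] length 3 -- new best
  Position 5 ('b'): repeat (last at 4), move window start to 5
  Position 5 ('b'): window [5,5] length 1
  Position 6 ('h'): window [5,6] length 2
Longest substring with no repeats: "ceb" with length 3

3


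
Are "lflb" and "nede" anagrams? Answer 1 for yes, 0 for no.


Strings: "lflb", "nede"
Sorted first:  bfll
Sorted second: deen
Differ at position 0: 'b' vs 'd' => not anagrams

0


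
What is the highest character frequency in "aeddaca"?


Input: aeddaca
Character counts:
  'a': 3
  'c': 1
  'd': 2
  'e': 1
Maximum frequency: 3

3


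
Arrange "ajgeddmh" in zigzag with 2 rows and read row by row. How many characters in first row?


Zigzag "ajgeddmh" into 2 rows:
Placing characters:
  'a' => row 0
  'j' => row 1
  'g' => row 0
  'e' => row 1
  'd' => row 0
  'd' => row 1
  'm' => row 0
  'h' => row 1
Rows:
  Row 0: "agdm"
  Row 1: "jedh"
First row length: 4

4


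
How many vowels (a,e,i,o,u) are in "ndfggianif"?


Input: ndfggianif
Checking each character:
  'n' at position 0: consonant
  'd' at position 1: consonant
  'f' at position 2: consonant
  'g' at position 3: consonant
  'g' at position 4: consonant
  'i' at position 5: vowel (running total: 1)
  'a' at position 6: vowel (running total: 2)
  'n' at position 7: consonant
  'i' at position 8: vowel (running total: 3)
  'f' at position 9: consonant
Total vowels: 3

3


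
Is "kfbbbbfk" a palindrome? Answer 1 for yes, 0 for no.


Input: kfbbbbfk
Reversed: kfbbbbfk
  Compare pos 0 ('k') with pos 7 ('k'): match
  Compare pos 1 ('f') with pos 6 ('f'): match
  Compare pos 2 ('b') with pos 5 ('b'): match
  Compare pos 3 ('b') with pos 4 ('b'): match
Result: palindrome

1


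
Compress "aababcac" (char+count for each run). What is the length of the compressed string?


Input: aababcac
Runs:
  'a' x 2 => "a2"
  'b' x 1 => "b1"
  'a' x 1 => "a1"
  'b' x 1 => "b1"
  'c' x 1 => "c1"
  'a' x 1 => "a1"
  'c' x 1 => "c1"
Compressed: "a2b1a1b1c1a1c1"
Compressed length: 14

14


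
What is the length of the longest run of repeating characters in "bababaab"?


Input: "bababaab"
Scanning for longest run:
  Position 1 ('a'): new char, reset run to 1
  Position 2 ('b'): new char, reset run to 1
  Position 3 ('a'): new char, reset run to 1
  Position 4 ('b'): new char, reset run to 1
  Position 5 ('a'): new char, reset run to 1
  Position 6 ('a'): continues run of 'a', length=2
  Position 7 ('b'): new char, reset run to 1
Longest run: 'a' with length 2

2


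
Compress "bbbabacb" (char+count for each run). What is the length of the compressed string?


Input: bbbabacb
Runs:
  'b' x 3 => "b3"
  'a' x 1 => "a1"
  'b' x 1 => "b1"
  'a' x 1 => "a1"
  'c' x 1 => "c1"
  'b' x 1 => "b1"
Compressed: "b3a1b1a1c1b1"
Compressed length: 12

12


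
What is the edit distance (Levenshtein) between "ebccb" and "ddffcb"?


Computing edit distance: "ebccb" -> "ddffcb"
DP table:
           d    d    f    f    c    b
      0    1    2    3    4    5    6
  e   1    1    2    3    4    5    6
  b   2    2    2    3    4    5    5
  c   3    3    3    3    4    4    5
  c   4    4    4    4    4    4    5
  b   5    5    5    5    5    5    4
Edit distance = dp[5][6] = 4

4


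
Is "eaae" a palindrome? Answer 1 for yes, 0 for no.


Input: eaae
Reversed: eaae
  Compare pos 0 ('e') with pos 3 ('e'): match
  Compare pos 1 ('a') with pos 2 ('a'): match
Result: palindrome

1


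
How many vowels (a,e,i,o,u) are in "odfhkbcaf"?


Input: odfhkbcaf
Checking each character:
  'o' at position 0: vowel (running total: 1)
  'd' at position 1: consonant
  'f' at position 2: consonant
  'h' at position 3: consonant
  'k' at position 4: consonant
  'b' at position 5: consonant
  'c' at position 6: consonant
  'a' at position 7: vowel (running total: 2)
  'f' at position 8: consonant
Total vowels: 2

2


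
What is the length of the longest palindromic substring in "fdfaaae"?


Input: "fdfaaae"
Checking substrings for palindromes:
  [0:3] "fdf" (len 3) => palindrome
  [3:6] "aaa" (len 3) => palindrome
  [3:5] "aa" (len 2) => palindrome
  [4:6] "aa" (len 2) => palindrome
Longest palindromic substring: "fdf" with length 3

3


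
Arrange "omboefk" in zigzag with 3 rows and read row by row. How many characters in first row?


Zigzag "omboefk" into 3 rows:
Placing characters:
  'o' => row 0
  'm' => row 1
  'b' => row 2
  'o' => row 1
  'e' => row 0
  'f' => row 1
  'k' => row 2
Rows:
  Row 0: "oe"
  Row 1: "mof"
  Row 2: "bk"
First row length: 2

2


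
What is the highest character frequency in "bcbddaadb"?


Input: bcbddaadb
Character counts:
  'a': 2
  'b': 3
  'c': 1
  'd': 3
Maximum frequency: 3

3


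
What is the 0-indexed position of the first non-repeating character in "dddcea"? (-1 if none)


Input: dddcea
Character frequencies:
  'a': 1
  'c': 1
  'd': 3
  'e': 1
Scanning left to right for freq == 1:
  Position 0 ('d'): freq=3, skip
  Position 1 ('d'): freq=3, skip
  Position 2 ('d'): freq=3, skip
  Position 3 ('c'): unique! => answer = 3

3


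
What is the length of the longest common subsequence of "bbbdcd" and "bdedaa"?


LCS of "bbbdcd" and "bdedaa"
DP table:
           b    d    e    d    a    a
      0    0    0    0    0    0    0
  b   0    1    1    1    1    1    1
  b   0    1    1    1    1    1    1
  b   0    1    1    1    1    1    1
  d   0    1    2    2    2    2    2
  c   0    1    2    2    2    2    2
  d   0    1    2    2    3    3    3
LCS length = dp[6][6] = 3

3


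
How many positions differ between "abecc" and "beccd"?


Comparing "abecc" and "beccd" position by position:
  Position 0: 'a' vs 'b' => DIFFER
  Position 1: 'b' vs 'e' => DIFFER
  Position 2: 'e' vs 'c' => DIFFER
  Position 3: 'c' vs 'c' => same
  Position 4: 'c' vs 'd' => DIFFER
Positions that differ: 4

4


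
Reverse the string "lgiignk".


Input: lgiignk
Reading characters right to left:
  Position 6: 'k'
  Position 5: 'n'
  Position 4: 'g'
  Position 3: 'i'
  Position 2: 'i'
  Position 1: 'g'
  Position 0: 'l'
Reversed: kngiigl

kngiigl


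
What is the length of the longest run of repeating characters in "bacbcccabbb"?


Input: "bacbcccabbb"
Scanning for longest run:
  Position 1 ('a'): new char, reset run to 1
  Position 2 ('c'): new char, reset run to 1
  Position 3 ('b'): new char, reset run to 1
  Position 4 ('c'): new char, reset run to 1
  Position 5 ('c'): continues run of 'c', length=2
  Position 6 ('c'): continues run of 'c', length=3
  Position 7 ('a'): new char, reset run to 1
  Position 8 ('b'): new char, reset run to 1
  Position 9 ('b'): continues run of 'b', length=2
  Position 10 ('b'): continues run of 'b', length=3
Longest run: 'c' with length 3

3


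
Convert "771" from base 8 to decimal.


Input: "771" in base 8
Positional expansion:
  Digit '7' (value 7) x 8^2 = 448
  Digit '7' (value 7) x 8^1 = 56
  Digit '1' (value 1) x 8^0 = 1
Sum = 505

505


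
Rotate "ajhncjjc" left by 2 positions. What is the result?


Input: "ajhncjjc", rotate left by 2
First 2 characters: "aj"
Remaining characters: "hncjjc"
Concatenate remaining + first: "hncjjc" + "aj" = "hncjjcaj"

hncjjcaj


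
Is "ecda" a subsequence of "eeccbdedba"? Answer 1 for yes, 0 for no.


Check if "ecda" is a subsequence of "eeccbdedba"
Greedy scan:
  Position 0 ('e'): matches sub[0] = 'e'
  Position 1 ('e'): no match needed
  Position 2 ('c'): matches sub[1] = 'c'
  Position 3 ('c'): no match needed
  Position 4 ('b'): no match needed
  Position 5 ('d'): matches sub[2] = 'd'
  Position 6 ('e'): no match needed
  Position 7 ('d'): no match needed
  Position 8 ('b'): no match needed
  Position 9 ('a'): matches sub[3] = 'a'
All 4 characters matched => is a subsequence

1


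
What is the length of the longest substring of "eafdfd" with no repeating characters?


Input: "eafdfd"
Sliding window (track last position of each char):
  Position 0 ('e'): window [0,0] length 1 -- new best
  Position 1 ('a'): window [0,1] length 2 -- new best
  Position 2 ('f'): window [0,2] length 3 -- new best
  Position 3 ('d'): window [0,3] length 4 -- new best
  Position 4 ('f'): repeat (last at 2), move window start to 3
  Position 4 ('f'): window [3,4] length 2
  Position 5 ('d'): repeat (last at 3), move window start to 4
  Position 5 ('d'): window [4,5] length 2
Longest substring with no repeats: "eafd" with length 4

4


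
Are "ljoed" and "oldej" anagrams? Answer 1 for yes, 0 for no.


Strings: "ljoed", "oldej"
Sorted first:  dejlo
Sorted second: dejlo
Sorted forms match => anagrams

1


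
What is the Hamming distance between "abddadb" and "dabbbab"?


Comparing "abddadb" and "dabbbab" position by position:
  Position 0: 'a' vs 'd' => differ
  Position 1: 'b' vs 'a' => differ
  Position 2: 'd' vs 'b' => differ
  Position 3: 'd' vs 'b' => differ
  Position 4: 'a' vs 'b' => differ
  Position 5: 'd' vs 'a' => differ
  Position 6: 'b' vs 'b' => same
Total differences (Hamming distance): 6

6


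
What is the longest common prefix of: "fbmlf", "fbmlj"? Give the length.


Words: fbmlf, fbmlj
  Position 0: all 'f' => match
  Position 1: all 'b' => match
  Position 2: all 'm' => match
  Position 3: all 'l' => match
  Position 4: ('f', 'j') => mismatch, stop
LCP = "fbml" (length 4)

4


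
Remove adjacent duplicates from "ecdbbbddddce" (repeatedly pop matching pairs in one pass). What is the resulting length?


Input: ecdbbbddddce
Stack-based adjacent duplicate removal:
  Read 'e': push. Stack: e
  Read 'c': push. Stack: ec
  Read 'd': push. Stack: ecd
  Read 'b': push. Stack: ecdb
  Read 'b': matches stack top 'b' => pop. Stack: ecd
  Read 'b': push. Stack: ecdb
  Read 'd': push. Stack: ecdbd
  Read 'd': matches stack top 'd' => pop. Stack: ecdb
  Read 'd': push. Stack: ecdbd
  Read 'd': matches stack top 'd' => pop. Stack: ecdb
  Read 'c': push. Stack: ecdbc
  Read 'e': push. Stack: ecdbce
Final stack: "ecdbce" (length 6)

6


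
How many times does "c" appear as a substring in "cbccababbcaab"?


Searching for "c" in "cbccababbcaab"
Scanning each position:
  Position 0: "c" => MATCH
  Position 1: "b" => no
  Position 2: "c" => MATCH
  Position 3: "c" => MATCH
  Position 4: "a" => no
  Position 5: "b" => no
  Position 6: "a" => no
  Position 7: "b" => no
  Position 8: "b" => no
  Position 9: "c" => MATCH
  Position 10: "a" => no
  Position 11: "a" => no
  Position 12: "b" => no
Total occurrences: 4

4


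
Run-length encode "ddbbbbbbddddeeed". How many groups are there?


Input: ddbbbbbbddddeeed
Scanning for consecutive runs:
  Group 1: 'd' x 2 (positions 0-1)
  Group 2: 'b' x 6 (positions 2-7)
  Group 3: 'd' x 4 (positions 8-11)
  Group 4: 'e' x 3 (positions 12-14)
  Group 5: 'd' x 1 (positions 15-15)
Total groups: 5

5


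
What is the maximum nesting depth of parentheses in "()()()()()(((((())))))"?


Input: "()()()()()(((((())))))"
Tracking depth:
  Position 0 '(': depth becomes 1
  Position 1 ')': depth becomes 0
  Position 2 '(': depth becomes 1
  Position 3 ')': depth becomes 0
  Position 4 '(': depth becomes 1
  Position 5 ')': depth becomes 0
  Position 6 '(': depth becomes 1
  Position 7 ')': depth becomes 0
  Position 8 '(': depth becomes 1
  Position 9 ')': depth becomes 0
  Position 10 '(': depth becomes 1
  Position 11 '(': depth becomes 2
  Position 12 '(': depth becomes 3
  Position 13 '(': depth becomes 4
  Position 14 '(': depth becomes 5
  Position 15 '(': depth becomes 6
  Position 16 ')': depth becomes 5
  Position 17 ')': depth becomes 4
  Position 18 ')': depth becomes 3
  Position 19 ')': depth becomes 2
  Position 20 ')': depth becomes 1
  Position 21 ')': depth becomes 0
Maximum depth reached: 6

6


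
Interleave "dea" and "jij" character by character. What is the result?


Interleaving "dea" and "jij":
  Position 0: 'd' from first, 'j' from second => "dj"
  Position 1: 'e' from first, 'i' from second => "ei"
  Position 2: 'a' from first, 'j' from second => "aj"
Result: djeiaj

djeiaj


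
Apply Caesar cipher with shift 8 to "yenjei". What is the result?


Caesar cipher: shift "yenjei" by 8
  'y' (pos 24) + 8 = pos 6 = 'g'
  'e' (pos 4) + 8 = pos 12 = 'm'
  'n' (pos 13) + 8 = pos 21 = 'v'
  'j' (pos 9) + 8 = pos 17 = 'r'
  'e' (pos 4) + 8 = pos 12 = 'm'
  'i' (pos 8) + 8 = pos 16 = 'q'
Result: gmvrmq

gmvrmq


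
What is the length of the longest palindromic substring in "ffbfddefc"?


Input: "ffbfddefc"
Checking substrings for palindromes:
  [1:4] "fbf" (len 3) => palindrome
  [0:2] "ff" (len 2) => palindrome
  [4:6] "dd" (len 2) => palindrome
Longest palindromic substring: "fbf" with length 3

3


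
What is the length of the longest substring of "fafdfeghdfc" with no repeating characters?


Input: "fafdfeghdfc"
Sliding window (track last position of each char):
  Position 0 ('f'): window [0,0] length 1 -- new best
  Position 1 ('a'): window [0,1] length 2 -- new best
  Position 2 ('f'): repeat (last at 0), move window start to 1
  Position 2 ('f'): window [1,2] length 2
  Position 3 ('d'): window [1,3] length 3 -- new best
  Position 4 ('f'): repeat (last at 2), move window start to 3
  Position 4 ('f'): window [3,4] length 2
  Position 5 ('e'): window [3,5] length 3
  Position 6 ('g'): window [3,6] length 4 -- new best
  Position 7 ('h'): window [3,7] length 5 -- new best
  Position 8 ('d'): repeat (last at 3), move window start to 4
  Position 8 ('d'): window [4,8] length 5
  Position 9 ('f'): repeat (last at 4), move window start to 5
  Position 9 ('f'): window [5,9] length 5
  Position 10 ('c'): window [5,10] length 6 -- new best
Longest substring with no repeats: "eghdfc" with length 6

6


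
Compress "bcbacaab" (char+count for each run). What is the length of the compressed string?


Input: bcbacaab
Runs:
  'b' x 1 => "b1"
  'c' x 1 => "c1"
  'b' x 1 => "b1"
  'a' x 1 => "a1"
  'c' x 1 => "c1"
  'a' x 2 => "a2"
  'b' x 1 => "b1"
Compressed: "b1c1b1a1c1a2b1"
Compressed length: 14

14


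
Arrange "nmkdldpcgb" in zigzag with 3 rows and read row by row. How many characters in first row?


Zigzag "nmkdldpcgb" into 3 rows:
Placing characters:
  'n' => row 0
  'm' => row 1
  'k' => row 2
  'd' => row 1
  'l' => row 0
  'd' => row 1
  'p' => row 2
  'c' => row 1
  'g' => row 0
  'b' => row 1
Rows:
  Row 0: "nlg"
  Row 1: "mddcb"
  Row 2: "kp"
First row length: 3

3


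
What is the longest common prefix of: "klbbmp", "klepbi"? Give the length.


Words: klbbmp, klepbi
  Position 0: all 'k' => match
  Position 1: all 'l' => match
  Position 2: ('b', 'e') => mismatch, stop
LCP = "kl" (length 2)

2


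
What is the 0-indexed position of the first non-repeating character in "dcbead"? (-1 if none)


Input: dcbead
Character frequencies:
  'a': 1
  'b': 1
  'c': 1
  'd': 2
  'e': 1
Scanning left to right for freq == 1:
  Position 0 ('d'): freq=2, skip
  Position 1 ('c'): unique! => answer = 1

1


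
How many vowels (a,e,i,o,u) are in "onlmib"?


Input: onlmib
Checking each character:
  'o' at position 0: vowel (running total: 1)
  'n' at position 1: consonant
  'l' at position 2: consonant
  'm' at position 3: consonant
  'i' at position 4: vowel (running total: 2)
  'b' at position 5: consonant
Total vowels: 2

2


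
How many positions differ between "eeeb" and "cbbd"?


Comparing "eeeb" and "cbbd" position by position:
  Position 0: 'e' vs 'c' => DIFFER
  Position 1: 'e' vs 'b' => DIFFER
  Position 2: 'e' vs 'b' => DIFFER
  Position 3: 'b' vs 'd' => DIFFER
Positions that differ: 4

4


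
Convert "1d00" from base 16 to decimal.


Input: "1d00" in base 16
Positional expansion:
  Digit '1' (value 1) x 16^3 = 4096
  Digit 'd' (value 13) x 16^2 = 3328
  Digit '0' (value 0) x 16^1 = 0
  Digit '0' (value 0) x 16^0 = 0
Sum = 7424

7424


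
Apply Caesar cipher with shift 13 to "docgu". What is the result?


Caesar cipher: shift "docgu" by 13
  'd' (pos 3) + 13 = pos 16 = 'q'
  'o' (pos 14) + 13 = pos 1 = 'b'
  'c' (pos 2) + 13 = pos 15 = 'p'
  'g' (pos 6) + 13 = pos 19 = 't'
  'u' (pos 20) + 13 = pos 7 = 'h'
Result: qbpth

qbpth


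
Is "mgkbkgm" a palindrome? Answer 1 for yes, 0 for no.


Input: mgkbkgm
Reversed: mgkbkgm
  Compare pos 0 ('m') with pos 6 ('m'): match
  Compare pos 1 ('g') with pos 5 ('g'): match
  Compare pos 2 ('k') with pos 4 ('k'): match
Result: palindrome

1


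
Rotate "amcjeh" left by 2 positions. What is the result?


Input: "amcjeh", rotate left by 2
First 2 characters: "am"
Remaining characters: "cjeh"
Concatenate remaining + first: "cjeh" + "am" = "cjeham"

cjeham


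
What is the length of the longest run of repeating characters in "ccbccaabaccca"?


Input: "ccbccaabaccca"
Scanning for longest run:
  Position 1 ('c'): continues run of 'c', length=2
  Position 2 ('b'): new char, reset run to 1
  Position 3 ('c'): new char, reset run to 1
  Position 4 ('c'): continues run of 'c', length=2
  Position 5 ('a'): new char, reset run to 1
  Position 6 ('a'): continues run of 'a', length=2
  Position 7 ('b'): new char, reset run to 1
  Position 8 ('a'): new char, reset run to 1
  Position 9 ('c'): new char, reset run to 1
  Position 10 ('c'): continues run of 'c', length=2
  Position 11 ('c'): continues run of 'c', length=3
  Position 12 ('a'): new char, reset run to 1
Longest run: 'c' with length 3

3


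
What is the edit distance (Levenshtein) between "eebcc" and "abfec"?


Computing edit distance: "eebcc" -> "abfec"
DP table:
           a    b    f    e    c
      0    1    2    3    4    5
  e   1    1    2    3    3    4
  e   2    2    2    3    3    4
  b   3    3    2    3    4    4
  c   4    4    3    3    4    4
  c   5    5    4    4    4    4
Edit distance = dp[5][5] = 4

4


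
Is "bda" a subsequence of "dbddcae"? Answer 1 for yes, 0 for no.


Check if "bda" is a subsequence of "dbddcae"
Greedy scan:
  Position 0 ('d'): no match needed
  Position 1 ('b'): matches sub[0] = 'b'
  Position 2 ('d'): matches sub[1] = 'd'
  Position 3 ('d'): no match needed
  Position 4 ('c'): no match needed
  Position 5 ('a'): matches sub[2] = 'a'
  Position 6 ('e'): no match needed
All 3 characters matched => is a subsequence

1


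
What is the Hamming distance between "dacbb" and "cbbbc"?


Comparing "dacbb" and "cbbbc" position by position:
  Position 0: 'd' vs 'c' => differ
  Position 1: 'a' vs 'b' => differ
  Position 2: 'c' vs 'b' => differ
  Position 3: 'b' vs 'b' => same
  Position 4: 'b' vs 'c' => differ
Total differences (Hamming distance): 4

4


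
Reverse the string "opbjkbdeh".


Input: opbjkbdeh
Reading characters right to left:
  Position 8: 'h'
  Position 7: 'e'
  Position 6: 'd'
  Position 5: 'b'
  Position 4: 'k'
  Position 3: 'j'
  Position 2: 'b'
  Position 1: 'p'
  Position 0: 'o'
Reversed: hedbkjbpo

hedbkjbpo


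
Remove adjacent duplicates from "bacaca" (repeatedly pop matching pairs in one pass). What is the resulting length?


Input: bacaca
Stack-based adjacent duplicate removal:
  Read 'b': push. Stack: b
  Read 'a': push. Stack: ba
  Read 'c': push. Stack: bac
  Read 'a': push. Stack: baca
  Read 'c': push. Stack: bacac
  Read 'a': push. Stack: bacaca
Final stack: "bacaca" (length 6)

6


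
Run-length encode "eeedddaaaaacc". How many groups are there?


Input: eeedddaaaaacc
Scanning for consecutive runs:
  Group 1: 'e' x 3 (positions 0-2)
  Group 2: 'd' x 3 (positions 3-5)
  Group 3: 'a' x 5 (positions 6-10)
  Group 4: 'c' x 2 (positions 11-12)
Total groups: 4

4


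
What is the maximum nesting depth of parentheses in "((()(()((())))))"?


Input: "((()(()((())))))"
Tracking depth:
  Position 0 '(': depth becomes 1
  Position 1 '(': depth becomes 2
  Position 2 '(': depth becomes 3
  Position 3 ')': depth becomes 2
  Position 4 '(': depth becomes 3
  Position 5 '(': depth becomes 4
  Position 6 ')': depth becomes 3
  Position 7 '(': depth becomes 4
  Position 8 '(': depth becomes 5
  Position 9 '(': depth becomes 6
  Position 10 ')': depth becomes 5
  Position 11 ')': depth becomes 4
  Position 12 ')': depth becomes 3
  Position 13 ')': depth becomes 2
  Position 14 ')': depth becomes 1
  Position 15 ')': depth becomes 0
Maximum depth reached: 6

6


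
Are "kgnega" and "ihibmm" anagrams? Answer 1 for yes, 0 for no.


Strings: "kgnega", "ihibmm"
Sorted first:  aeggkn
Sorted second: bhiimm
Differ at position 0: 'a' vs 'b' => not anagrams

0


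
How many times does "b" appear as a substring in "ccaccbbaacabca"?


Searching for "b" in "ccaccbbaacabca"
Scanning each position:
  Position 0: "c" => no
  Position 1: "c" => no
  Position 2: "a" => no
  Position 3: "c" => no
  Position 4: "c" => no
  Position 5: "b" => MATCH
  Position 6: "b" => MATCH
  Position 7: "a" => no
  Position 8: "a" => no
  Position 9: "c" => no
  Position 10: "a" => no
  Position 11: "b" => MATCH
  Position 12: "c" => no
  Position 13: "a" => no
Total occurrences: 3

3


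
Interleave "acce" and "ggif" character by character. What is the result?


Interleaving "acce" and "ggif":
  Position 0: 'a' from first, 'g' from second => "ag"
  Position 1: 'c' from first, 'g' from second => "cg"
  Position 2: 'c' from first, 'i' from second => "ci"
  Position 3: 'e' from first, 'f' from second => "ef"
Result: agcgcief

agcgcief


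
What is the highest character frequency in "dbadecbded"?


Input: dbadecbded
Character counts:
  'a': 1
  'b': 2
  'c': 1
  'd': 4
  'e': 2
Maximum frequency: 4

4


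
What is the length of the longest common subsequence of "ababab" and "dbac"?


LCS of "ababab" and "dbac"
DP table:
           d    b    a    c
      0    0    0    0    0
  a   0    0    0    1    1
  b   0    0    1    1    1
  a   0    0    1    2    2
  b   0    0    1    2    2
  a   0    0    1    2    2
  b   0    0    1    2    2
LCS length = dp[6][4] = 2

2


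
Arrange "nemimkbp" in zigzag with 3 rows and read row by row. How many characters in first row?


Zigzag "nemimkbp" into 3 rows:
Placing characters:
  'n' => row 0
  'e' => row 1
  'm' => row 2
  'i' => row 1
  'm' => row 0
  'k' => row 1
  'b' => row 2
  'p' => row 1
Rows:
  Row 0: "nm"
  Row 1: "eikp"
  Row 2: "mb"
First row length: 2

2


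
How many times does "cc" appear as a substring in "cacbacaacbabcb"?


Searching for "cc" in "cacbacaacbabcb"
Scanning each position:
  Position 0: "ca" => no
  Position 1: "ac" => no
  Position 2: "cb" => no
  Position 3: "ba" => no
  Position 4: "ac" => no
  Position 5: "ca" => no
  Position 6: "aa" => no
  Position 7: "ac" => no
  Position 8: "cb" => no
  Position 9: "ba" => no
  Position 10: "ab" => no
  Position 11: "bc" => no
  Position 12: "cb" => no
Total occurrences: 0

0


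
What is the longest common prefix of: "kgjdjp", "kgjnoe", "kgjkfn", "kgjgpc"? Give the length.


Words: kgjdjp, kgjnoe, kgjkfn, kgjgpc
  Position 0: all 'k' => match
  Position 1: all 'g' => match
  Position 2: all 'j' => match
  Position 3: ('d', 'n', 'k', 'g') => mismatch, stop
LCP = "kgj" (length 3)

3


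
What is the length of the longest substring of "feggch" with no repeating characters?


Input: "feggch"
Sliding window (track last position of each char):
  Position 0 ('f'): window [0,0] length 1 -- new best
  Position 1 ('e'): window [0,1] length 2 -- new best
  Position 2 ('g'): window [0,2] length 3 -- new best
  Position 3 ('g'): repeat (last at 2), move window start to 3
  Position 3 ('g'): window [3,3] length 1
  Position 4 ('c'): window [3,4] length 2
  Position 5 ('h'): window [3,5] length 3
Longest substring with no repeats: "feg" with length 3

3


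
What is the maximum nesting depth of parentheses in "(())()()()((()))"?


Input: "(())()()()((()))"
Tracking depth:
  Position 0 '(': depth becomes 1
  Position 1 '(': depth becomes 2
  Position 2 ')': depth becomes 1
  Position 3 ')': depth becomes 0
  Position 4 '(': depth becomes 1
  Position 5 ')': depth becomes 0
  Position 6 '(': depth becomes 1
  Position 7 ')': depth becomes 0
  Position 8 '(': depth becomes 1
  Position 9 ')': depth becomes 0
  Position 10 '(': depth becomes 1
  Position 11 '(': depth becomes 2
  Position 12 '(': depth becomes 3
  Position 13 ')': depth becomes 2
  Position 14 ')': depth becomes 1
  Position 15 ')': depth becomes 0
Maximum depth reached: 3

3


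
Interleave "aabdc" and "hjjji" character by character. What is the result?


Interleaving "aabdc" and "hjjji":
  Position 0: 'a' from first, 'h' from second => "ah"
  Position 1: 'a' from first, 'j' from second => "aj"
  Position 2: 'b' from first, 'j' from second => "bj"
  Position 3: 'd' from first, 'j' from second => "dj"
  Position 4: 'c' from first, 'i' from second => "ci"
Result: ahajbjdjci

ahajbjdjci


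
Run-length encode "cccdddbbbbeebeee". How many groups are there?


Input: cccdddbbbbeebeee
Scanning for consecutive runs:
  Group 1: 'c' x 3 (positions 0-2)
  Group 2: 'd' x 3 (positions 3-5)
  Group 3: 'b' x 4 (positions 6-9)
  Group 4: 'e' x 2 (positions 10-11)
  Group 5: 'b' x 1 (positions 12-12)
  Group 6: 'e' x 3 (positions 13-15)
Total groups: 6

6


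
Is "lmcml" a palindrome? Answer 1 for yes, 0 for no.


Input: lmcml
Reversed: lmcml
  Compare pos 0 ('l') with pos 4 ('l'): match
  Compare pos 1 ('m') with pos 3 ('m'): match
Result: palindrome

1


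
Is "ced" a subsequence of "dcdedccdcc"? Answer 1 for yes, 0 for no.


Check if "ced" is a subsequence of "dcdedccdcc"
Greedy scan:
  Position 0 ('d'): no match needed
  Position 1 ('c'): matches sub[0] = 'c'
  Position 2 ('d'): no match needed
  Position 3 ('e'): matches sub[1] = 'e'
  Position 4 ('d'): matches sub[2] = 'd'
  Position 5 ('c'): no match needed
  Position 6 ('c'): no match needed
  Position 7 ('d'): no match needed
  Position 8 ('c'): no match needed
  Position 9 ('c'): no match needed
All 3 characters matched => is a subsequence

1


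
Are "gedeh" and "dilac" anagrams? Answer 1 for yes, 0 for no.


Strings: "gedeh", "dilac"
Sorted first:  deegh
Sorted second: acdil
Differ at position 0: 'd' vs 'a' => not anagrams

0


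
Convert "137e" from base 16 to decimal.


Input: "137e" in base 16
Positional expansion:
  Digit '1' (value 1) x 16^3 = 4096
  Digit '3' (value 3) x 16^2 = 768
  Digit '7' (value 7) x 16^1 = 112
  Digit 'e' (value 14) x 16^0 = 14
Sum = 4990

4990


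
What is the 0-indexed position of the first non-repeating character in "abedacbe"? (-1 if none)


Input: abedacbe
Character frequencies:
  'a': 2
  'b': 2
  'c': 1
  'd': 1
  'e': 2
Scanning left to right for freq == 1:
  Position 0 ('a'): freq=2, skip
  Position 1 ('b'): freq=2, skip
  Position 2 ('e'): freq=2, skip
  Position 3 ('d'): unique! => answer = 3

3


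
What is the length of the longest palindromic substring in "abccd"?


Input: "abccd"
Checking substrings for palindromes:
  [2:4] "cc" (len 2) => palindrome
Longest palindromic substring: "cc" with length 2

2


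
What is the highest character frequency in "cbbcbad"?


Input: cbbcbad
Character counts:
  'a': 1
  'b': 3
  'c': 2
  'd': 1
Maximum frequency: 3

3


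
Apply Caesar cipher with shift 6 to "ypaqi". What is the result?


Caesar cipher: shift "ypaqi" by 6
  'y' (pos 24) + 6 = pos 4 = 'e'
  'p' (pos 15) + 6 = pos 21 = 'v'
  'a' (pos 0) + 6 = pos 6 = 'g'
  'q' (pos 16) + 6 = pos 22 = 'w'
  'i' (pos 8) + 6 = pos 14 = 'o'
Result: evgwo

evgwo


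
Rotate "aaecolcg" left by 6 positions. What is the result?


Input: "aaecolcg", rotate left by 6
First 6 characters: "aaecol"
Remaining characters: "cg"
Concatenate remaining + first: "cg" + "aaecol" = "cgaaecol"

cgaaecol


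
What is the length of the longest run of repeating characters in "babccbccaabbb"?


Input: "babccbccaabbb"
Scanning for longest run:
  Position 1 ('a'): new char, reset run to 1
  Position 2 ('b'): new char, reset run to 1
  Position 3 ('c'): new char, reset run to 1
  Position 4 ('c'): continues run of 'c', length=2
  Position 5 ('b'): new char, reset run to 1
  Position 6 ('c'): new char, reset run to 1
  Position 7 ('c'): continues run of 'c', length=2
  Position 8 ('a'): new char, reset run to 1
  Position 9 ('a'): continues run of 'a', length=2
  Position 10 ('b'): new char, reset run to 1
  Position 11 ('b'): continues run of 'b', length=2
  Position 12 ('b'): continues run of 'b', length=3
Longest run: 'b' with length 3

3


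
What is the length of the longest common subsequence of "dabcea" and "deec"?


LCS of "dabcea" and "deec"
DP table:
           d    e    e    c
      0    0    0    0    0
  d   0    1    1    1    1
  a   0    1    1    1    1
  b   0    1    1    1    1
  c   0    1    1    1    2
  e   0    1    2    2    2
  a   0    1    2    2    2
LCS length = dp[6][4] = 2

2


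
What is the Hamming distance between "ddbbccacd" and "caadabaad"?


Comparing "ddbbccacd" and "caadabaad" position by position:
  Position 0: 'd' vs 'c' => differ
  Position 1: 'd' vs 'a' => differ
  Position 2: 'b' vs 'a' => differ
  Position 3: 'b' vs 'd' => differ
  Position 4: 'c' vs 'a' => differ
  Position 5: 'c' vs 'b' => differ
  Position 6: 'a' vs 'a' => same
  Position 7: 'c' vs 'a' => differ
  Position 8: 'd' vs 'd' => same
Total differences (Hamming distance): 7

7


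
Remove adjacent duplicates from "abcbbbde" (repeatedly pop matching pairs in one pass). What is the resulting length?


Input: abcbbbde
Stack-based adjacent duplicate removal:
  Read 'a': push. Stack: a
  Read 'b': push. Stack: ab
  Read 'c': push. Stack: abc
  Read 'b': push. Stack: abcb
  Read 'b': matches stack top 'b' => pop. Stack: abc
  Read 'b': push. Stack: abcb
  Read 'd': push. Stack: abcbd
  Read 'e': push. Stack: abcbde
Final stack: "abcbde" (length 6)

6


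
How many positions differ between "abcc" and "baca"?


Comparing "abcc" and "baca" position by position:
  Position 0: 'a' vs 'b' => DIFFER
  Position 1: 'b' vs 'a' => DIFFER
  Position 2: 'c' vs 'c' => same
  Position 3: 'c' vs 'a' => DIFFER
Positions that differ: 3

3


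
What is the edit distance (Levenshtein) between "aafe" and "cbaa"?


Computing edit distance: "aafe" -> "cbaa"
DP table:
           c    b    a    a
      0    1    2    3    4
  a   1    1    2    2    3
  a   2    2    2    2    2
  f   3    3    3    3    3
  e   4    4    4    4    4
Edit distance = dp[4][4] = 4

4


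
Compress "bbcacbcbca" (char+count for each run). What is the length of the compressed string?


Input: bbcacbcbca
Runs:
  'b' x 2 => "b2"
  'c' x 1 => "c1"
  'a' x 1 => "a1"
  'c' x 1 => "c1"
  'b' x 1 => "b1"
  'c' x 1 => "c1"
  'b' x 1 => "b1"
  'c' x 1 => "c1"
  'a' x 1 => "a1"
Compressed: "b2c1a1c1b1c1b1c1a1"
Compressed length: 18

18


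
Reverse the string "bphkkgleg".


Input: bphkkgleg
Reading characters right to left:
  Position 8: 'g'
  Position 7: 'e'
  Position 6: 'l'
  Position 5: 'g'
  Position 4: 'k'
  Position 3: 'k'
  Position 2: 'h'
  Position 1: 'p'
  Position 0: 'b'
Reversed: gelgkkhpb

gelgkkhpb


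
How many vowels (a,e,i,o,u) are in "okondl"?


Input: okondl
Checking each character:
  'o' at position 0: vowel (running total: 1)
  'k' at position 1: consonant
  'o' at position 2: vowel (running total: 2)
  'n' at position 3: consonant
  'd' at position 4: consonant
  'l' at position 5: consonant
Total vowels: 2

2


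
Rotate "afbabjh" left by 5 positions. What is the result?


Input: "afbabjh", rotate left by 5
First 5 characters: "afbab"
Remaining characters: "jh"
Concatenate remaining + first: "jh" + "afbab" = "jhafbab"

jhafbab


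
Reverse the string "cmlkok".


Input: cmlkok
Reading characters right to left:
  Position 5: 'k'
  Position 4: 'o'
  Position 3: 'k'
  Position 2: 'l'
  Position 1: 'm'
  Position 0: 'c'
Reversed: koklmc

koklmc


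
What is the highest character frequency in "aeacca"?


Input: aeacca
Character counts:
  'a': 3
  'c': 2
  'e': 1
Maximum frequency: 3

3


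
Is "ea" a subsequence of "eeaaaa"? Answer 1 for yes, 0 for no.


Check if "ea" is a subsequence of "eeaaaa"
Greedy scan:
  Position 0 ('e'): matches sub[0] = 'e'
  Position 1 ('e'): no match needed
  Position 2 ('a'): matches sub[1] = 'a'
  Position 3 ('a'): no match needed
  Position 4 ('a'): no match needed
  Position 5 ('a'): no match needed
All 2 characters matched => is a subsequence

1


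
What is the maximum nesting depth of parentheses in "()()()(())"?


Input: "()()()(())"
Tracking depth:
  Position 0 '(': depth becomes 1
  Position 1 ')': depth becomes 0
  Position 2 '(': depth becomes 1
  Position 3 ')': depth becomes 0
  Position 4 '(': depth becomes 1
  Position 5 ')': depth becomes 0
  Position 6 '(': depth becomes 1
  Position 7 '(': depth becomes 2
  Position 8 ')': depth becomes 1
  Position 9 ')': depth becomes 0
Maximum depth reached: 2

2


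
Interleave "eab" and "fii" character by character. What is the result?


Interleaving "eab" and "fii":
  Position 0: 'e' from first, 'f' from second => "ef"
  Position 1: 'a' from first, 'i' from second => "ai"
  Position 2: 'b' from first, 'i' from second => "bi"
Result: efaibi

efaibi


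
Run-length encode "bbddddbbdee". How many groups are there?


Input: bbddddbbdee
Scanning for consecutive runs:
  Group 1: 'b' x 2 (positions 0-1)
  Group 2: 'd' x 4 (positions 2-5)
  Group 3: 'b' x 2 (positions 6-7)
  Group 4: 'd' x 1 (positions 8-8)
  Group 5: 'e' x 2 (positions 9-10)
Total groups: 5

5


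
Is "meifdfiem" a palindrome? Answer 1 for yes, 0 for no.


Input: meifdfiem
Reversed: meifdfiem
  Compare pos 0 ('m') with pos 8 ('m'): match
  Compare pos 1 ('e') with pos 7 ('e'): match
  Compare pos 2 ('i') with pos 6 ('i'): match
  Compare pos 3 ('f') with pos 5 ('f'): match
Result: palindrome

1


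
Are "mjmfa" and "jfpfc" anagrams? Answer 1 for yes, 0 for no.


Strings: "mjmfa", "jfpfc"
Sorted first:  afjmm
Sorted second: cffjp
Differ at position 0: 'a' vs 'c' => not anagrams

0


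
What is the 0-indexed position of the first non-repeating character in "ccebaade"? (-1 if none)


Input: ccebaade
Character frequencies:
  'a': 2
  'b': 1
  'c': 2
  'd': 1
  'e': 2
Scanning left to right for freq == 1:
  Position 0 ('c'): freq=2, skip
  Position 1 ('c'): freq=2, skip
  Position 2 ('e'): freq=2, skip
  Position 3 ('b'): unique! => answer = 3

3


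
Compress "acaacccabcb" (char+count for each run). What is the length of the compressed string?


Input: acaacccabcb
Runs:
  'a' x 1 => "a1"
  'c' x 1 => "c1"
  'a' x 2 => "a2"
  'c' x 3 => "c3"
  'a' x 1 => "a1"
  'b' x 1 => "b1"
  'c' x 1 => "c1"
  'b' x 1 => "b1"
Compressed: "a1c1a2c3a1b1c1b1"
Compressed length: 16

16


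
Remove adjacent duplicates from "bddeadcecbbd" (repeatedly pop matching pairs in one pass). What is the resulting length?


Input: bddeadcecbbd
Stack-based adjacent duplicate removal:
  Read 'b': push. Stack: b
  Read 'd': push. Stack: bd
  Read 'd': matches stack top 'd' => pop. Stack: b
  Read 'e': push. Stack: be
  Read 'a': push. Stack: bea
  Read 'd': push. Stack: bead
  Read 'c': push. Stack: beadc
  Read 'e': push. Stack: beadce
  Read 'c': push. Stack: beadcec
  Read 'b': push. Stack: beadcecb
  Read 'b': matches stack top 'b' => pop. Stack: beadcec
  Read 'd': push. Stack: beadcecd
Final stack: "beadcecd" (length 8)

8


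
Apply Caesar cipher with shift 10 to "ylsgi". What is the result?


Caesar cipher: shift "ylsgi" by 10
  'y' (pos 24) + 10 = pos 8 = 'i'
  'l' (pos 11) + 10 = pos 21 = 'v'
  's' (pos 18) + 10 = pos 2 = 'c'
  'g' (pos 6) + 10 = pos 16 = 'q'
  'i' (pos 8) + 10 = pos 18 = 's'
Result: ivcqs

ivcqs


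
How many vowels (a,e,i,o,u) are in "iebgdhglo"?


Input: iebgdhglo
Checking each character:
  'i' at position 0: vowel (running total: 1)
  'e' at position 1: vowel (running total: 2)
  'b' at position 2: consonant
  'g' at position 3: consonant
  'd' at position 4: consonant
  'h' at position 5: consonant
  'g' at position 6: consonant
  'l' at position 7: consonant
  'o' at position 8: vowel (running total: 3)
Total vowels: 3

3


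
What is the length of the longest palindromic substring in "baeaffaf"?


Input: "baeaffaf"
Checking substrings for palindromes:
  [3:7] "affa" (len 4) => palindrome
  [1:4] "aea" (len 3) => palindrome
  [5:8] "faf" (len 3) => palindrome
  [4:6] "ff" (len 2) => palindrome
Longest palindromic substring: "affa" with length 4

4


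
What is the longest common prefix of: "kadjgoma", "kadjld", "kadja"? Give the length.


Words: kadjgoma, kadjld, kadja
  Position 0: all 'k' => match
  Position 1: all 'a' => match
  Position 2: all 'd' => match
  Position 3: all 'j' => match
  Position 4: ('g', 'l', 'a') => mismatch, stop
LCP = "kadj" (length 4)

4


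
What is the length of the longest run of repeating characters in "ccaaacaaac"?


Input: "ccaaacaaac"
Scanning for longest run:
  Position 1 ('c'): continues run of 'c', length=2
  Position 2 ('a'): new char, reset run to 1
  Position 3 ('a'): continues run of 'a', length=2
  Position 4 ('a'): continues run of 'a', length=3
  Position 5 ('c'): new char, reset run to 1
  Position 6 ('a'): new char, reset run to 1
  Position 7 ('a'): continues run of 'a', length=2
  Position 8 ('a'): continues run of 'a', length=3
  Position 9 ('c'): new char, reset run to 1
Longest run: 'a' with length 3

3


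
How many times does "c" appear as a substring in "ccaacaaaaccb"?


Searching for "c" in "ccaacaaaaccb"
Scanning each position:
  Position 0: "c" => MATCH
  Position 1: "c" => MATCH
  Position 2: "a" => no
  Position 3: "a" => no
  Position 4: "c" => MATCH
  Position 5: "a" => no
  Position 6: "a" => no
  Position 7: "a" => no
  Position 8: "a" => no
  Position 9: "c" => MATCH
  Position 10: "c" => MATCH
  Position 11: "b" => no
Total occurrences: 5

5


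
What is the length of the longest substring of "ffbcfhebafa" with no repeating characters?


Input: "ffbcfhebafa"
Sliding window (track last position of each char):
  Position 0 ('f'): window [0,0] length 1 -- new best
  Position 1 ('f'): repeat (last at 0), move window start to 1
  Position 1 ('f'): window [1,1] length 1
  Position 2 ('b'): window [1,2] length 2 -- new best
  Position 3 ('c'): window [1,3] length 3 -- new best
  Position 4 ('f'): repeat (last at 1), move window start to 2
  Position 4 ('f'): window [2,4] length 3
  Position 5 ('h'): window [2,5] length 4 -- new best
  Position 6 ('e'): window [2,6] length 5 -- new best
  Position 7 ('b'): repeat (last at 2), move window start to 3
  Position 7 ('b'): window [3,7] length 5
  Position 8 ('a'): window [3,8] length 6 -- new best
  Position 9 ('f'): repeat (last at 4), move window start to 5
  Position 9 ('f'): window [5,9] length 5
  Position 10 ('a'): repeat (last at 8), move window start to 9
  Position 10 ('a'): window [9,10] length 2
Longest substring with no repeats: "cfheba" with length 6

6
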